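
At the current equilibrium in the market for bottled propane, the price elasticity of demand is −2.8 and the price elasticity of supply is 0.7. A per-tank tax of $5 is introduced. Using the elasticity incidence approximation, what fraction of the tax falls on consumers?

Consumers' share ≈ 0.2.

Incidence ratio: consumers' share ≈ εs / (εs + |εd|) = 0.7 / (0.7 + 2.8) = 0.2.
Supply is the less elastic side, so consumers bear the smaller share.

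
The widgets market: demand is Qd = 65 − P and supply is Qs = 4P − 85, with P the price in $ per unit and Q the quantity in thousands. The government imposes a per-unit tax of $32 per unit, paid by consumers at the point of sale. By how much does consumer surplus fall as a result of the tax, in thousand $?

Without the tax, 65 − P = 4P − 85 gives 5P = 150, so P* = $30 and Q* = 35.
With the tax collected from consumers, demand (in seller-price terms) shifts: Qd = 65 − (P + 32).
Solving gives Q = 9.4 with consumers paying $55.6 and sellers receiving $23.6 (the $32 wedge).
ΔCS is the trapezoid between Q = 9.4 and Q = 35 of height $25.6: ½ · (35 + 9.4) · 25.6 = $568.32.

Consumer surplus falls by $568.32 thousand.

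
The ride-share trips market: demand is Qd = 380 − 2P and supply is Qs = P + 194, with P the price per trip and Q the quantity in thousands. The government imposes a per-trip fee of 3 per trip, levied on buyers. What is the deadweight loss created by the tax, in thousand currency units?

Deadweight loss = 3 thousand.

Without the tax, 380 − 2P = P + 194 gives 3P = 186, so P* = 62 and Q* = 256.
With the tax collected from buyers, demand (in seller-price terms) shifts: Qd = 380 − 2(P + 3).
Solving gives Q = 254 with buyers paying 63 and suppliers receiving 60 (the 3 wedge).
Quantity falls by |ΔQ| = |256 − 254| = 2.
DWL = ½ · t · |ΔQ| = ½ · 3 · 2 = 3.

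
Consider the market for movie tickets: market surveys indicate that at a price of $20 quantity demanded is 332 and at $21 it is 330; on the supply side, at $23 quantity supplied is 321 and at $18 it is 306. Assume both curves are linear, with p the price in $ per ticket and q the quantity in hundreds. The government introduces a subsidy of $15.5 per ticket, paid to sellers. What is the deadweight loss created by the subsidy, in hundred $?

Deadweight loss = $144.15 hundred.

Demand slope: (330 − 332)/(21 − 20) = -2, so qd = 372 − 2p.
Supply slope: (306 − 321)/(18 − 23) = 3, so qs = 3p + 252.
Without the subsidy, 372 − 2p = 3p + 252 gives 5p = 120, so p* = $24 and q* = 324.
With a per-unit subsidy paid to sellers, each receives p + 15.5 per unit sold, so supply becomes qs = 3(p + 15.5) + 252.
Solving gives q = 342.6 with buyers paying $14.7 and sellers receiving $30.2 (the $15.5 wedge).
Quantity rises by |ΔQ| = |324 − 342.6| = 18.6.
DWL = ½ · t · |ΔQ| = ½ · 15.5 · 18.6 = $144.15.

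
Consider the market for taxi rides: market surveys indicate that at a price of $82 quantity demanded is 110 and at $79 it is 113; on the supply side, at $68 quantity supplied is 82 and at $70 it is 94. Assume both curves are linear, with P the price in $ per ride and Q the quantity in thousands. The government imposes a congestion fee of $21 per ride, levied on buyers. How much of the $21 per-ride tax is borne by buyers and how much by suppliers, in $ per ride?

Buyers bear $18 per ride; suppliers bear $3 per ride.

Demand slope: (113 − 110)/(79 − 82) = -1, so Qd = 192 − P.
Supply slope: (94 − 82)/(70 − 68) = 6, so Qs = 6P − 326.
Before the tax: set 192 − P = 6P − 326 → P* = $74, Q* = 118.
With the tax collected from buyers, demand (in seller-price terms) shifts: Qd = 192 − (P + 21).
New equilibrium: buyers pay $92, suppliers receive $71, Q = 100. (Wedge: Pb − Ps = 21.)
Burden on buyers: $18; on suppliers: $3. (They sum to $21.)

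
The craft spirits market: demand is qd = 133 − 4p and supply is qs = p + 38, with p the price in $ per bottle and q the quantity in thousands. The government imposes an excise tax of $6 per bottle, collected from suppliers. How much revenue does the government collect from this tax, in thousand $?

Before the tax: set 133 − 4p = p + 38 → p* = $19, q* = 57.
With the tax collected from suppliers, supply shifts: qs = (p − 6) + 38.
New equilibrium: consumers pay $20.2, suppliers receive $14.2, q = 52.2. (Wedge: pb − ps = 6.)
Revenue = t · Q = 6 · 52.2 = $313.2.

Tax revenue = $313.2 thousand.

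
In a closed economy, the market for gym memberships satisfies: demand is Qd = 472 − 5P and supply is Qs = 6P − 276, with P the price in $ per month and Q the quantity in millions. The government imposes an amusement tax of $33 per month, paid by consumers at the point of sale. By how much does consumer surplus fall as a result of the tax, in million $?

Before the tax: set 472 − 5P = 6P − 276 → P* = $68, Q* = 132.
With the tax collected from consumers, demand (in seller-price terms) shifts: Qd = 472 − 5(P + 33).
New equilibrium: consumers pay $86, suppliers receive $53, Q = 42. (Wedge: Pb − Ps = 33.)
ΔCS is the trapezoid between Q = 42 and Q = 132 of height $18: ½ · (132 + 42) · 18 = $1566.

Consumer surplus falls by $1566 million.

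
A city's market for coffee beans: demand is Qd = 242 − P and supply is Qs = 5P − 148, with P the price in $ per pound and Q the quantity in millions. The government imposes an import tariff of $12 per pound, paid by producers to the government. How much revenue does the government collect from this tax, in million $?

Before the tax: set 242 − P = 5P − 148 → P* = $65, Q* = 177.
With the tax collected from producers, supply shifts: Qs = 5(P − 12) − 148.
New equilibrium: buyers pay $75, producers receive $63, Q = 167. (Wedge: Pb − Ps = 12.)
Revenue = t · Q = 12 · 167 = $2004.

Tax revenue = $2004 million.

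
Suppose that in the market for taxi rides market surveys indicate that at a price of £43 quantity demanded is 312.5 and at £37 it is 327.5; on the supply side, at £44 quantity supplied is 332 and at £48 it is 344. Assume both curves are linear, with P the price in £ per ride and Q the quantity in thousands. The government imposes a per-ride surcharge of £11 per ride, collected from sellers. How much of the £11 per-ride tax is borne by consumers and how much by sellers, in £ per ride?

Consumers bear £6 per ride; sellers bear £5 per ride.

Demand slope: (327.5 − 312.5)/(37 − 43) = -2.5, so Qd = 420 − 2.5P.
Supply slope: (344 − 332)/(48 − 44) = 3, so Qs = 3P + 200.
Without the tax, 420 − 2.5P = 3P + 200 gives 5.5P = 220, so P* = £40 and Q* = 320.
With the tax collected from sellers, supply shifts: Qs = 3(P − 11) + 200.
Solving gives Q = 305 with consumers paying £46 and sellers receiving £35 (the £11 wedge).
Burden on consumers: £6; on sellers: £5. (They sum to £11.)
The less price-elastic side of the market bears the larger share of a per-unit tax.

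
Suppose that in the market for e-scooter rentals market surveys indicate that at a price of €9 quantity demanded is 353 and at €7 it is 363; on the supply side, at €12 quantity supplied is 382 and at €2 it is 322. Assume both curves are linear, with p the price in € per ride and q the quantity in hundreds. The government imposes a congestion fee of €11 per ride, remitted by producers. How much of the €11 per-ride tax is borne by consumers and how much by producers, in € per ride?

Consumers bear €6 per ride; producers bear €5 per ride.

Demand slope: (363 − 353)/(7 − 9) = -5, so qd = 398 − 5p.
Supply slope: (322 − 382)/(2 − 12) = 6, so qs = 6p + 310.
Before the tax: set 398 − 5p = 6p + 310 → p* = €8, q* = 358.
With the tax collected from producers, supply shifts: qs = 6(p − 11) + 310.
New equilibrium: consumers pay €14, producers receive €3, q = 328. (Wedge: pb − ps = 11.)
Burden on consumers: €6; on producers: €5. (They sum to €11.)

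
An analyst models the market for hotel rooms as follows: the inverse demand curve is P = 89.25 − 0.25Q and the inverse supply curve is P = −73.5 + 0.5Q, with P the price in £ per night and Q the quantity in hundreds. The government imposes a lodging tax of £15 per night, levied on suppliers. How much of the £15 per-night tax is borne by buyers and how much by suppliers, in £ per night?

Inverting to Q(P) form: Qd = 357 − 4P; Qs = 2P + 147.
Without the tax, 357 − 4P = 2P + 147 gives 6P = 210, so P* = £35 and Q* = 217.
With the tax collected from suppliers, supply shifts: Qs = 2(P − 15) + 147.
Solving gives Q = 197 with buyers paying £40 and suppliers receiving £25 (the £15 wedge).
Burden on buyers: £5; on suppliers: £10. (They sum to £15.)
The less price-elastic side of the market bears the larger share of a per-unit tax.

Buyers bear £5 per night; suppliers bear £10 per night.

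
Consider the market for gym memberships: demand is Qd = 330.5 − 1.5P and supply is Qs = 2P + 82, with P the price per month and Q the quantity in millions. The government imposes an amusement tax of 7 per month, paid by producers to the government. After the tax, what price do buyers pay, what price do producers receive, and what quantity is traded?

Before the tax: set 330.5 − 1.5P = 2P + 82 → P* = 71, Q* = 224.
With the tax collected from producers, supply shifts: Qs = 2(P − 7) + 82.
Solving gives Q = 218 with buyers paying 75 and producers receiving 68 (the 7 wedge).
The less price-elastic side of the market bears the larger share of a per-unit tax.

Buyers pay 75; producers receive 68; quantity = 218.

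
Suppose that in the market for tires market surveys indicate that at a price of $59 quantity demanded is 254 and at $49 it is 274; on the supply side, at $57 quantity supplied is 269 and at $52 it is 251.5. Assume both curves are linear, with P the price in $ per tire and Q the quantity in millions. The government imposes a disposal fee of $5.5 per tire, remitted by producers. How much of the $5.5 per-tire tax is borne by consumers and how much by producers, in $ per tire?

Demand slope: (274 − 254)/(49 − 59) = -2, so Qd = 372 − 2P.
Supply slope: (251.5 − 269)/(52 − 57) = 3.5, so Qs = 3.5P + 69.5.
Before the tax: set 372 − 2P = 3.5P + 69.5 → P* = $55, Q* = 262.
With the tax collected from producers, supply shifts: Qs = 3.5(P − 5.5) + 69.5.
Solving gives Q = 255 with consumers paying $58.5 and producers receiving $53 (the $5.5 wedge).
Burden on consumers: $3.5; on producers: $2. (They sum to $5.5.)

Consumers bear $3.5 per tire; producers bear $2 per tire.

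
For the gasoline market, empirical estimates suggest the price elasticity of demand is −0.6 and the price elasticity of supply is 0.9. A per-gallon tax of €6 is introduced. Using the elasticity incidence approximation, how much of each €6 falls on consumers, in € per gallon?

Consumers bear ≈ €3.6 per gallon.

Incidence ratio: consumers' share ≈ εs / (εs + |εd|) = 0.9 / (0.9 + 0.6) = 0.6.
So consumers bear ≈ 0.6 × €6 = €3.6; suppliers bear €2.4.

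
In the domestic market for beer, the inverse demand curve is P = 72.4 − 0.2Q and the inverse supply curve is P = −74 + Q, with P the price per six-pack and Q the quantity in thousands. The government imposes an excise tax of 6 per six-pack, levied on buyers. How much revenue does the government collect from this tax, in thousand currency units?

Rewrite in direct form: Qd = 362 − 5P and Qs = P + 74.
Without the tax, 362 − 5P = P + 74 gives 6P = 288, so P* = 48 and Q* = 122.
With the tax collected from buyers, demand (in seller-price terms) shifts: Qd = 362 − 5(P + 6).
New equilibrium: buyers pay 49, sellers receive 43, Q = 117. (Wedge: Pb − Ps = 6.)
Revenue = t · Q = 6 · 117 = 702.

Tax revenue = 702 thousand.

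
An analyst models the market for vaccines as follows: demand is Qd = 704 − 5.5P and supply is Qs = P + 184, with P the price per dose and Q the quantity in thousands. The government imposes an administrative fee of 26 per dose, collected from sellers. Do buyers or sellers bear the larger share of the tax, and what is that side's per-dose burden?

Without the tax, 704 − 5.5P = P + 184 gives 6.5P = 520, so P* = 80 and Q* = 264.
With the tax collected from sellers, supply shifts: Qs = (P − 26) + 184.
New equilibrium: buyers pay 84, sellers receive 58, Q = 242. (Wedge: Pb − Ps = 26.)
Per-dose burden: buyers 4, sellers 22.
Sellers take the larger share because supply is less price-elastic here (demand slope 5.5 vs supply slope 1).
The less price-elastic side of the market bears the larger share of a per-unit tax.

Sellers bear the larger share: 22 per dose.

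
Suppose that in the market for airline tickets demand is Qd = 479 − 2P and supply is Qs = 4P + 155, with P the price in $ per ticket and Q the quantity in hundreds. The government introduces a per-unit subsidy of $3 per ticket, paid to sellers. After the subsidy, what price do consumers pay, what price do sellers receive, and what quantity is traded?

Before the subsidy: set 479 − 2P = 4P + 155 → P* = $54, Q* = 371.
With a per-unit subsidy paid to sellers, each receives P + 3 per unit sold, so supply becomes Qs = 4(P + 3) + 155.
New equilibrium: consumers pay $52, sellers receive $55, Q = 375. (Wedge: Pb − Ps = −3.)

Consumers pay $52; sellers receive $55; quantity = 375.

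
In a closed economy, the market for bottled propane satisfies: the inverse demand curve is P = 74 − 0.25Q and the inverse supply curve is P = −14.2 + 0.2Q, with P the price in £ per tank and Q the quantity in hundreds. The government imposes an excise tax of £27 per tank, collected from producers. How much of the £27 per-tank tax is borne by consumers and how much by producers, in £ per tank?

Inverting to Q(P) form: Qd = 296 − 4P; Qs = 5P + 71.
Without the tax, 296 − 4P = 5P + 71 gives 9P = 225, so P* = £25 and Q* = 196.
With the tax collected from producers, supply shifts: Qs = 5(P − 27) + 71.
Solving gives Q = 136 with consumers paying £40 and producers receiving £13 (the £27 wedge).
Burden on consumers: £15; on producers: £12. (They sum to £27.)
The less price-elastic side of the market bears the larger share of a per-unit tax.

Consumers bear £15 per tank; producers bear £12 per tank.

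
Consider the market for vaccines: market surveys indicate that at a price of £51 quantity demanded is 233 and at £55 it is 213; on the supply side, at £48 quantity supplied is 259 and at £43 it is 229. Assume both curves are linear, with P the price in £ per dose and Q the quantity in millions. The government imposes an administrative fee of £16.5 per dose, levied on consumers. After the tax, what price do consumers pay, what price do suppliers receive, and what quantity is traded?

Consumers pay £56; suppliers receive £39.5; quantity = 208.

Demand slope: (213 − 233)/(55 − 51) = -5, so Qd = 488 − 5P.
Supply slope: (229 − 259)/(43 − 48) = 6, so Qs = 6P − 29.
Without the tax, 488 − 5P = 6P − 29 gives 11P = 517, so P* = £47 and Q* = 253.
With the tax collected from consumers, demand (in seller-price terms) shifts: Qd = 488 − 5(P + 16.5).
Solving gives Q = 208 with consumers paying £56 and suppliers receiving £39.5 (the £16.5 wedge).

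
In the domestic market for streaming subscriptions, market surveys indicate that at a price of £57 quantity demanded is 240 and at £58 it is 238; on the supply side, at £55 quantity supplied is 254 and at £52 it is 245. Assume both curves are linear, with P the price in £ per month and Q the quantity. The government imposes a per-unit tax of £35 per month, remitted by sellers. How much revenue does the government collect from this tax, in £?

Demand slope: (238 − 240)/(58 − 57) = -2, so Qd = 354 − 2P.
Supply slope: (245 − 254)/(52 − 55) = 3, so Qs = 3P + 89.
Before the tax: set 354 − 2P = 3P + 89 → P* = £53, Q* = 248.
With the tax collected from sellers, supply shifts: Qs = 3(P − 35) + 89.
Solving gives Q = 206 with buyers paying £74 and sellers receiving £39 (the £35 wedge).
Revenue = t · Q = 35 · 206 = £7210.

Tax revenue = £7210.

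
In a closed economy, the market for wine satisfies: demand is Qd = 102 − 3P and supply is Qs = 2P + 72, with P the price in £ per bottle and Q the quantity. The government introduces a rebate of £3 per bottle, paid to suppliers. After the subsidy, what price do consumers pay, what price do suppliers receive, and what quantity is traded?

Consumers pay £4.8; suppliers receive £7.8; quantity = 87.6.

Before the subsidy: set 102 − 3P = 2P + 72 → P* = £6, Q* = 84.
With a per-unit subsidy paid to suppliers, each receives P + 3 per unit sold, so supply becomes Qs = 2(P + 3) + 72.
Solving gives Q = 87.6 with consumers paying £4.8 and suppliers receiving £7.8 (the £3 wedge).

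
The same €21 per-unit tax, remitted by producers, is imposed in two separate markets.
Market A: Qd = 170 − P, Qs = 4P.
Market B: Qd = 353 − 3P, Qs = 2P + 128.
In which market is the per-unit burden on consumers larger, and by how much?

Market A, by €8.4.

Market A: pre-tax P* = €34, Q* = 136; post-tax Q = 119.2; per-unit burden on consumers = €16.8.
Market B: pre-tax P* = €45, Q* = 218; post-tax Q = 192.8; per-unit burden on consumers = €8.4.
Difference: €16.8 vs €8.4 → market A is larger by €8.4.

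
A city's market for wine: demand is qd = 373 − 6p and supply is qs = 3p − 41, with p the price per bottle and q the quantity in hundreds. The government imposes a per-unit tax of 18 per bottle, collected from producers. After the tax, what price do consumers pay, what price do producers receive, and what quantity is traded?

Before the tax: set 373 − 6p = 3p − 41 → p* = 46, q* = 97.
With the tax collected from producers, supply shifts: qs = 3(p − 18) − 41.
New equilibrium: consumers pay 52, producers receive 34, q = 61. (Wedge: pb − ps = 18.)

Consumers pay 52; producers receive 34; quantity = 61.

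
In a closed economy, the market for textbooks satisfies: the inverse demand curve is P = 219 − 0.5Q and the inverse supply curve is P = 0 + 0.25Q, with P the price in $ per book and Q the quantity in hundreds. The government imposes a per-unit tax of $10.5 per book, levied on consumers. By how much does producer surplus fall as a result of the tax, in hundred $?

Rewrite in direct form: Qd = 438 − 2P and Qs = 4P.
Without the tax, 438 − 2P = 4P gives 6P = 438, so P* = $73 and Q* = 292.
With the tax collected from consumers, demand (in seller-price terms) shifts: Qd = 438 − 2(P + 10.5).
New equilibrium: consumers pay $80, suppliers receive $69.5, Q = 278. (Wedge: Pb − Ps = 10.5.)
ΔPS is the trapezoid between Q = 278 and Q = 292 of height $3.5: ½ · (292 + 278) · 3.5 = $997.5.

Producer surplus falls by $997.5 hundred.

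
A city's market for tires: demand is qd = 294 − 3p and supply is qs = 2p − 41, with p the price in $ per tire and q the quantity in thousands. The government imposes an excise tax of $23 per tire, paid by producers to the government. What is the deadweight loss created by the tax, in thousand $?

Deadweight loss = $317.4 thousand.

Before the tax: set 294 − 3p = 2p − 41 → p* = $67, q* = 93.
With the tax collected from producers, supply shifts: qs = 2(p − 23) − 41.
New equilibrium: consumers pay $76.2, producers receive $53.2, q = 65.4. (Wedge: pb − ps = 23.)
Quantity falls by |ΔQ| = |93 − 65.4| = 27.6.
DWL = ½ · t · |ΔQ| = ½ · 23 · 27.6 = $317.4.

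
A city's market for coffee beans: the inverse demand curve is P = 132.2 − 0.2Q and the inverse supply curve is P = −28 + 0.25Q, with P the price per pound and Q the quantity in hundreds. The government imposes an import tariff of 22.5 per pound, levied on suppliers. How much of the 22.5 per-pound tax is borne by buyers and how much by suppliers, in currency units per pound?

Rewrite in direct form: Qd = 661 − 5P and Qs = 4P + 112.
Before the tax: set 661 − 5P = 4P + 112 → P* = 61, Q* = 356.
With the tax collected from suppliers, supply shifts: Qs = 4(P − 22.5) + 112.
Solving gives Q = 306 with buyers paying 71 and suppliers receiving 48.5 (the 22.5 wedge).
Burden on buyers: 10; on suppliers: 12.5. (They sum to 22.5.)

Buyers bear 10 per pound; suppliers bear 12.5 per pound.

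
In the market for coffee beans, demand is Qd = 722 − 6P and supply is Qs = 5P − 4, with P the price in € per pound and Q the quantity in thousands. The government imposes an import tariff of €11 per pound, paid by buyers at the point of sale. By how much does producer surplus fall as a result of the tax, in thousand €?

Producer surplus falls by €1866 thousand.

Before the tax: set 722 − 6P = 5P − 4 → P* = €66, Q* = 326.
With the tax collected from buyers, demand (in seller-price terms) shifts: Qd = 722 − 6(P + 11).
New equilibrium: buyers pay €71, sellers receive €60, Q = 296. (Wedge: Pb − Ps = 11.)
ΔPS is the trapezoid between Q = 296 and Q = 326 of height €6: ½ · (326 + 296) · 6 = €1866.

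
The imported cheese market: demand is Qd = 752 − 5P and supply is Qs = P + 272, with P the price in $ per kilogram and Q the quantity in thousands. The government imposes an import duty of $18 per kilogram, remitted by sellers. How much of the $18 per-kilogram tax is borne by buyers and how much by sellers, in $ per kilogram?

Buyers bear $3 per kilogram; sellers bear $15 per kilogram.

Without the tax, 752 − 5P = P + 272 gives 6P = 480, so P* = $80 and Q* = 352.
With the tax collected from sellers, supply shifts: Qs = (P − 18) + 272.
Solving gives Q = 337 with buyers paying $83 and sellers receiving $65 (the $18 wedge).
Burden on buyers: $3; on sellers: $15. (They sum to $18.)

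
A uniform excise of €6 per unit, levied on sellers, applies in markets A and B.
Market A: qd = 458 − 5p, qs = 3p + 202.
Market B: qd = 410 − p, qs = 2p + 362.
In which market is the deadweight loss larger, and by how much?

Market A, by €21.75.

Market A: pre-tax p* = €32, q* = 298; post-tax q = 286.75; deadweight loss = €33.75.
Market B: pre-tax p* = €16, q* = 394; post-tax q = 390; deadweight loss = €12.
Difference: €33.75 vs €12 → market A is larger by €21.75.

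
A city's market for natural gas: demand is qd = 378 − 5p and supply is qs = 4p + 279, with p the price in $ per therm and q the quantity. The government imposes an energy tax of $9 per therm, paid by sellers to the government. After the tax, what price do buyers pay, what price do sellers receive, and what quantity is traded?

Buyers pay $15; sellers receive $6; quantity = 303.

Before the tax: set 378 − 5p = 4p + 279 → p* = $11, q* = 323.
With the tax collected from sellers, supply shifts: qs = 4(p − 9) + 279.
New equilibrium: buyers pay $15, sellers receive $6, q = 303. (Wedge: pb − ps = 9.)
The less price-elastic side of the market bears the larger share of a per-unit tax.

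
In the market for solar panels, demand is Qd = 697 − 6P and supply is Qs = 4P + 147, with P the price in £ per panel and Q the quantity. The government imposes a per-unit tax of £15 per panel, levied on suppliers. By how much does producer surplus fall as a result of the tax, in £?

Before the tax: set 697 − 6P = 4P + 147 → P* = £55, Q* = 367.
With the tax collected from suppliers, supply shifts: Qs = 4(P − 15) + 147.
Solving gives Q = 331 with consumers paying £61 and suppliers receiving £46 (the £15 wedge).
ΔPS is the trapezoid between Q = 331 and Q = 367 of height £9: ½ · (367 + 331) · 9 = £3141.

Producer surplus falls by £3141.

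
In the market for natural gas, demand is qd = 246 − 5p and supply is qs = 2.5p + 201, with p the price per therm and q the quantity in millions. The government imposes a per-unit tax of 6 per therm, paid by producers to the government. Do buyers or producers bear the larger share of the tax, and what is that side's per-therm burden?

Producers bear the larger share: 4 per therm.

Before the tax: set 246 − 5p = 2.5p + 201 → p* = 6, q* = 216.
With the tax collected from producers, supply shifts: qs = 2.5(p − 6) + 201.
New equilibrium: buyers pay 8, producers receive 2, q = 206. (Wedge: pb − ps = 6.)
Per-therm burden: buyers 2, producers 4.
Producers take the larger share because supply is less price-elastic here (demand slope 5 vs supply slope 2.5).
The less price-elastic side of the market bears the larger share of a per-unit tax.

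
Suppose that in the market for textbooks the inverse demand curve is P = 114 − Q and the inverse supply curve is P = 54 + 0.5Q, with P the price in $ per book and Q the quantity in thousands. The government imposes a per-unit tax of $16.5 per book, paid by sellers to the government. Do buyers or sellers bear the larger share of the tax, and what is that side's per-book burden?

Rewrite in direct form: Qd = 114 − P and Qs = 2P − 108.
Without the tax, 114 − P = 2P − 108 gives 3P = 222, so P* = $74 and Q* = 40.
With the tax collected from sellers, supply shifts: Qs = 2(P − 16.5) − 108.
New equilibrium: buyers pay $85, sellers receive $68.5, Q = 29. (Wedge: Pb − Ps = 16.5.)
Per-book burden: buyers $11, sellers $5.5.
Buyers take the larger share because demand is less price-elastic here (demand slope 1 vs supply slope 2).

Buyers bear the larger share: $11 per book.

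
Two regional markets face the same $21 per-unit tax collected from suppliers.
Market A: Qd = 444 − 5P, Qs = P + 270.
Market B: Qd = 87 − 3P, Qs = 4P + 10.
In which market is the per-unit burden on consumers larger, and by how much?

Market B, by $8.5.

Market A: pre-tax P* = $29, Q* = 299; post-tax Q = 281.5; per-unit burden on consumers = $3.5.
Market B: pre-tax P* = $11, Q* = 54; post-tax Q = 18; per-unit burden on consumers = $12.
Difference: $3.5 vs $12 → market B is larger by $8.5.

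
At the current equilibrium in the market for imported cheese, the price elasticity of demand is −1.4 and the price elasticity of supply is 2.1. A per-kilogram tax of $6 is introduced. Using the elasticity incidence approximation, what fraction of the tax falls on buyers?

Buyers' share ≈ 0.6.

Incidence ratio: buyers' share ≈ εs / (εs + |εd|) = 2.1 / (2.1 + 1.4) = 0.6.
Supply is the more elastic side, so buyers bear the larger share.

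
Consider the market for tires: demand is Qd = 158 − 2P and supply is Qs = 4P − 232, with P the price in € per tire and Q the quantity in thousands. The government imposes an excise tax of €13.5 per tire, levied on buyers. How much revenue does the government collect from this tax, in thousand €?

Without the tax, 158 − 2P = 4P − 232 gives 6P = 390, so P* = €65 and Q* = 28.
With the tax collected from buyers, demand (in seller-price terms) shifts: Qd = 158 − 2(P + 13.5).
New equilibrium: buyers pay €74, sellers receive €60.5, Q = 10. (Wedge: Pb − Ps = 13.5.)
Revenue = t · Q = 13.5 · 10 = €135.

Tax revenue = €135 thousand.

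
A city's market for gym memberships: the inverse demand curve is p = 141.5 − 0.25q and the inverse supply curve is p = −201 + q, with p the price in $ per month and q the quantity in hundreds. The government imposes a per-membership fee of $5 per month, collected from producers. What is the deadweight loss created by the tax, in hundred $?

Deadweight loss = $10 hundred.

Rewrite in direct form: qd = 566 − 4p and qs = p + 201.
Before the tax: set 566 − 4p = p + 201 → p* = $73, q* = 274.
With the tax collected from producers, supply shifts: qs = (p − 5) + 201.
New equilibrium: consumers pay $74, producers receive $69, q = 270. (Wedge: pb − ps = 5.)
Quantity falls by |ΔQ| = |274 − 270| = 4.
DWL = ½ · t · |ΔQ| = ½ · 5 · 4 = $10.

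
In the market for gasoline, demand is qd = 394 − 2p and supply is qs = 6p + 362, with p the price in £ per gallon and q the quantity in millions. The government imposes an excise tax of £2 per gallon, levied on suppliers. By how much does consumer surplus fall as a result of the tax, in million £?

Without the tax, 394 − 2p = 6p + 362 gives 8p = 32, so p* = £4 and q* = 386.
With the tax collected from suppliers, supply shifts: qs = 6(p − 2) + 362.
New equilibrium: consumers pay £5.5, suppliers receive £3.5, q = 383. (Wedge: pb − ps = 2.)
ΔCS is the trapezoid between Q = 383 and Q = 386 of height £1.5: ½ · (386 + 383) · 1.5 = £576.75.

Consumer surplus falls by £576.75 million.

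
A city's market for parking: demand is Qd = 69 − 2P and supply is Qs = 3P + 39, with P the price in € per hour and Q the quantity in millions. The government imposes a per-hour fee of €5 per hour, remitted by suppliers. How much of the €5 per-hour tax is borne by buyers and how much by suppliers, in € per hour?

Before the tax: set 69 − 2P = 3P + 39 → P* = €6, Q* = 57.
With the tax collected from suppliers, supply shifts: Qs = 3(P − 5) + 39.
Solving gives Q = 51 with buyers paying €9 and suppliers receiving €4 (the €5 wedge).
Burden on buyers: €3; on suppliers: €2. (They sum to €5.)
The less price-elastic side of the market bears the larger share of a per-unit tax.

Buyers bear €3 per hour; suppliers bear €2 per hour.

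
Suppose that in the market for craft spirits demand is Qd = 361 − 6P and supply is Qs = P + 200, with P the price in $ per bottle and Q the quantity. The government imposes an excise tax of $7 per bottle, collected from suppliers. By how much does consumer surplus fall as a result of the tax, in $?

Without the tax, 361 − 6P = P + 200 gives 7P = 161, so P* = $23 and Q* = 223.
With the tax collected from suppliers, supply shifts: Qs = (P − 7) + 200.
New equilibrium: consumers pay $24, suppliers receive $17, Q = 217. (Wedge: Pb − Ps = 7.)
ΔCS is the trapezoid between Q = 217 and Q = 223 of height $1: ½ · (223 + 217) · 1 = $220.

Consumer surplus falls by $220.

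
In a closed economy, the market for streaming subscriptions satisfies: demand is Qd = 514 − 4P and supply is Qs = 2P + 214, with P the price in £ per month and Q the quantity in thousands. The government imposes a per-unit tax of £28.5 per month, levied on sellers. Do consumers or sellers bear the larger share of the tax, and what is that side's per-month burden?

Sellers bear the larger share: £19 per month.

Before the tax: set 514 − 4P = 2P + 214 → P* = £50, Q* = 314.
With the tax collected from sellers, supply shifts: Qs = 2(P − 28.5) + 214.
Solving gives Q = 276 with consumers paying £59.5 and sellers receiving £31 (the £28.5 wedge).
Per-month burden: consumers £9.5, sellers £19.
Sellers take the larger share because supply is less price-elastic here (demand slope 4 vs supply slope 2).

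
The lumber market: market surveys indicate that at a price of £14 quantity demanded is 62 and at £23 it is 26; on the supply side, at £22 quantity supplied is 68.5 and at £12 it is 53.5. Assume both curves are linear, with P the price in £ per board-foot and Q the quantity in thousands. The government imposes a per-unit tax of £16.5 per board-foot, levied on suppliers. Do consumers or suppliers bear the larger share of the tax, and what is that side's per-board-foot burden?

Demand slope: (26 − 62)/(23 − 14) = -4, so Qd = 118 − 4P.
Supply slope: (53.5 − 68.5)/(12 − 22) = 1.5, so Qs = 1.5P + 35.5.
Before the tax: set 118 − 4P = 1.5P + 35.5 → P* = £15, Q* = 58.
With the tax collected from suppliers, supply shifts: Qs = 1.5(P − 16.5) + 35.5.
Solving gives Q = 40 with consumers paying £19.5 and suppliers receiving £3 (the £16.5 wedge).
Per-board-foot burden: consumers £4.5, suppliers £12.
Suppliers take the larger share because supply is less price-elastic here (demand slope 4 vs supply slope 1.5).
The less price-elastic side of the market bears the larger share of a per-unit tax.

Suppliers bear the larger share: £12 per board-foot.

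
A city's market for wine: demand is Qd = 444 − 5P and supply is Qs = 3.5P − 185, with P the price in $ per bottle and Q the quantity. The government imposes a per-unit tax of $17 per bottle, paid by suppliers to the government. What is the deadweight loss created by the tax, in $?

Before the tax: set 444 − 5P = 3.5P − 185 → P* = $74, Q* = 74.
With the tax collected from suppliers, supply shifts: Qs = 3.5(P − 17) − 185.
Solving gives Q = 39 with consumers paying $81 and suppliers receiving $64 (the $17 wedge).
Quantity falls by |ΔQ| = |74 − 39| = 35.
DWL = ½ · t · |ΔQ| = ½ · 17 · 35 = $297.5.

Deadweight loss = $297.5.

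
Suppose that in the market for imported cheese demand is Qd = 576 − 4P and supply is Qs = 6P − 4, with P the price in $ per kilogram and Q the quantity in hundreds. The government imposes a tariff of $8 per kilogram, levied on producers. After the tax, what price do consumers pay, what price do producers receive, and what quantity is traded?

Consumers pay $62.8; producers receive $54.8; quantity = 324.8.

Before the tax: set 576 − 4P = 6P − 4 → P* = $58, Q* = 344.
With the tax collected from producers, supply shifts: Qs = 6(P − 8) − 4.
New equilibrium: consumers pay $62.8, producers receive $54.8, Q = 324.8. (Wedge: Pb − Ps = 8.)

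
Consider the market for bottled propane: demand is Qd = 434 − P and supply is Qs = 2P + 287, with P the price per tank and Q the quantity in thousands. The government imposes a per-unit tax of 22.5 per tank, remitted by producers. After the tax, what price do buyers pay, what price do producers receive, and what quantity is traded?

Buyers pay 64; producers receive 41.5; quantity = 370.

Before the tax: set 434 − P = 2P + 287 → P* = 49, Q* = 385.
With the tax collected from producers, supply shifts: Qs = 2(P − 22.5) + 287.
Solving gives Q = 370 with buyers paying 64 and producers receiving 41.5 (the 22.5 wedge).
The less price-elastic side of the market bears the larger share of a per-unit tax.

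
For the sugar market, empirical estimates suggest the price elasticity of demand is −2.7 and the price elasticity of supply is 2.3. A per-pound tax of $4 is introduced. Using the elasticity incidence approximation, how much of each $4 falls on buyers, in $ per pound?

Incidence ratio: buyers' share ≈ εs / (εs + |εd|) = 2.3 / (2.3 + 2.7) = 0.46.
So buyers bear ≈ 0.46 × $4 = $1.84; suppliers bear $2.16.

Buyers bear ≈ $1.84 per pound.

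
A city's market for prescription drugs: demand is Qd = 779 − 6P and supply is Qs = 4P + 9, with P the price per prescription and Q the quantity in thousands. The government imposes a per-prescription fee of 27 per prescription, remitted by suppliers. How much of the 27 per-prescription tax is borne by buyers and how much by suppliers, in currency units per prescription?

Buyers bear 10.8 per prescription; suppliers bear 16.2 per prescription.

Without the tax, 779 − 6P = 4P + 9 gives 10P = 770, so P* = 77 and Q* = 317.
With the tax collected from suppliers, supply shifts: Qs = 4(P − 27) + 9.
New equilibrium: buyers pay 87.8, suppliers receive 60.8, Q = 252.2. (Wedge: Pb − Ps = 27.)
Burden on buyers: 10.8; on suppliers: 16.2. (They sum to 27.)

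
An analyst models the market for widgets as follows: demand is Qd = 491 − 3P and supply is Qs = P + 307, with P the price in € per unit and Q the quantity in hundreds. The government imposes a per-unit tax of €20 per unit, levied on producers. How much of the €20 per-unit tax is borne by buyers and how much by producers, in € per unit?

Buyers bear €5 per unit; producers bear €15 per unit.

Before the tax: set 491 − 3P = P + 307 → P* = €46, Q* = 353.
With the tax collected from producers, supply shifts: Qs = (P − 20) + 307.
Solving gives Q = 338 with buyers paying €51 and producers receiving €31 (the €20 wedge).
Burden on buyers: €5; on producers: €15. (They sum to €20.)
The less price-elastic side of the market bears the larger share of a per-unit tax.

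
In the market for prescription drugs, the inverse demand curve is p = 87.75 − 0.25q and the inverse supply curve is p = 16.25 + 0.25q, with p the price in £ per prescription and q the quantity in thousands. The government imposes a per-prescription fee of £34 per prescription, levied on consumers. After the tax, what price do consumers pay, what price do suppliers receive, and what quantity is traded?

Consumers pay £69; suppliers receive £35; quantity = 75.

Rewrite in direct form: qd = 351 − 4p and qs = 4p − 65.
Without the tax, 351 − 4p = 4p − 65 gives 8p = 416, so p* = £52 and q* = 143.
With the tax collected from consumers, demand (in seller-price terms) shifts: qd = 351 − 4(p + 34).
New equilibrium: consumers pay £69, suppliers receive £35, q = 75. (Wedge: pb − ps = 34.)
The less price-elastic side of the market bears the larger share of a per-unit tax.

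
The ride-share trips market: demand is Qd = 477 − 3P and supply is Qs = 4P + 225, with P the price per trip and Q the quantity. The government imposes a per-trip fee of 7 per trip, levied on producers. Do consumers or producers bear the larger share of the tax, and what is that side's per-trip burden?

Before the tax: set 477 − 3P = 4P + 225 → P* = 36, Q* = 369.
With the tax collected from producers, supply shifts: Qs = 4(P − 7) + 225.
Solving gives Q = 357 with consumers paying 40 and producers receiving 33 (the 7 wedge).
Per-trip burden: consumers 4, producers 3.
Consumers take the larger share because demand is less price-elastic here (demand slope 3 vs supply slope 4).
The less price-elastic side of the market bears the larger share of a per-unit tax.

Consumers bear the larger share: 4 per trip.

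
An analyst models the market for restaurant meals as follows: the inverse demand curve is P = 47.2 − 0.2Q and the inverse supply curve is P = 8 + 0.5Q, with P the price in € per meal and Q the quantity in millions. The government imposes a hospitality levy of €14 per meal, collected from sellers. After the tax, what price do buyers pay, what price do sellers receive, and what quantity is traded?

Rewrite in direct form: Qd = 236 − 5P and Qs = 2P − 16.
Without the tax, 236 − 5P = 2P − 16 gives 7P = 252, so P* = €36 and Q* = 56.
With the tax collected from sellers, supply shifts: Qs = 2(P − 14) − 16.
New equilibrium: buyers pay €40, sellers receive €26, Q = 36. (Wedge: Pb − Ps = 14.)
The less price-elastic side of the market bears the larger share of a per-unit tax.

Buyers pay €40; sellers receive €26; quantity = 36.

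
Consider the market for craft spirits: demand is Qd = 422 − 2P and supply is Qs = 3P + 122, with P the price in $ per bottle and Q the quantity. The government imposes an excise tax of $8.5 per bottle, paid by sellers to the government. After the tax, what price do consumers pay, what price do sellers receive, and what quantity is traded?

Consumers pay $65.1; sellers receive $56.6; quantity = 291.8.

Without the tax, 422 − 2P = 3P + 122 gives 5P = 300, so P* = $60 and Q* = 302.
With the tax collected from sellers, supply shifts: Qs = 3(P − 8.5) + 122.
Solving gives Q = 291.8 with consumers paying $65.1 and sellers receiving $56.6 (the $8.5 wedge).
The less price-elastic side of the market bears the larger share of a per-unit tax.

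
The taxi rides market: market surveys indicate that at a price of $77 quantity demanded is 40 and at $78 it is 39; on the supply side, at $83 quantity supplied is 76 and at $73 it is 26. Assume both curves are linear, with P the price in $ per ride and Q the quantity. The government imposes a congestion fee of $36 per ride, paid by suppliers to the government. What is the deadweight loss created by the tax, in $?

Demand slope: (39 − 40)/(78 − 77) = -1, so Qd = 117 − P.
Supply slope: (26 − 76)/(73 − 83) = 5, so Qs = 5P − 339.
Before the tax: set 117 − P = 5P − 339 → P* = $76, Q* = 41.
With the tax collected from suppliers, supply shifts: Qs = 5(P − 36) − 339.
Solving gives Q = 11 with consumers paying $106 and suppliers receiving $70 (the $36 wedge).
Quantity falls by |ΔQ| = |41 − 11| = 30.
DWL = ½ · t · |ΔQ| = ½ · 36 · 30 = $540.

Deadweight loss = $540.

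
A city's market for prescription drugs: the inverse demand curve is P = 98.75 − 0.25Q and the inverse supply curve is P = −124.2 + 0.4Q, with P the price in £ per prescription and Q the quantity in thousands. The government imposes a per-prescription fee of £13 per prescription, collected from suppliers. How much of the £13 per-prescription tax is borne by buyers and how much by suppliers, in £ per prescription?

Rewrite in direct form: Qd = 395 − 4P and Qs = 2.5P + 310.5.
Before the tax: set 395 − 4P = 2.5P + 310.5 → P* = £13, Q* = 343.
With the tax collected from suppliers, supply shifts: Qs = 2.5(P − 13) + 310.5.
Solving gives Q = 323 with buyers paying £18 and suppliers receiving £5 (the £13 wedge).
Burden on buyers: £5; on suppliers: £8. (They sum to £13.)
The less price-elastic side of the market bears the larger share of a per-unit tax.

Buyers bear £5 per prescription; suppliers bear £8 per prescription.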